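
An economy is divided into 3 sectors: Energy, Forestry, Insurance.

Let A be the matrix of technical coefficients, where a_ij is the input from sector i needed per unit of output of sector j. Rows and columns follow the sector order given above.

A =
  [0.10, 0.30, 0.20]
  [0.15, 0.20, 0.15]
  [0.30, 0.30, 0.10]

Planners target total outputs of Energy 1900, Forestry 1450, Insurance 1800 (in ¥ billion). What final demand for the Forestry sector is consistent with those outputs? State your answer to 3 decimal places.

I − A =
  [   0.90    -0.30    -0.20]
  [  -0.15     0.80    -0.15]
  [  -0.30    -0.30     0.90]
d = (I − A) x:
  d_E = (+0.90)·1900 + (-0.30)·1450 + (-0.20)·1800 = 915.000
  d_F = (-0.15)·1900 + (+0.80)·1450 + (-0.15)·1800 = 605.000
  d_I = (-0.30)·1900 + (-0.30)·1450 + (+0.90)·1800 = 615.000

d_F = 605.000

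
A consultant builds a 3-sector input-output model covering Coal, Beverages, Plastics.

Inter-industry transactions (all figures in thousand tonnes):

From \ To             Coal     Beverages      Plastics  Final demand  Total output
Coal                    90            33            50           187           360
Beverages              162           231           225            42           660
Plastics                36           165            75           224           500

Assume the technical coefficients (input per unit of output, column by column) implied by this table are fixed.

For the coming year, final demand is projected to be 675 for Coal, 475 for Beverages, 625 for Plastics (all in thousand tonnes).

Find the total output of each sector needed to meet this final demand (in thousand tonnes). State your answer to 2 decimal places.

Technical coefficients a_ij = z_ij / X_j:
  a_11 = 90/360 = 0.25, a_21 = 162/360 = 0.45, a_31 = 36/360 = 0.10
  a_12 = 33/660 = 0.05, a_22 = 231/660 = 0.35, a_32 = 165/660 = 0.25
  a_13 = 50/500 = 0.10, a_23 = 225/500 = 0.45, a_33 = 75/500 = 0.15
I − A =
  [   0.75    -0.05    -0.10]
  [  -0.45     0.65    -0.45]
  [  -0.10    -0.25     0.85]
Cofactors of I−A, C_ij = (−1)^(i+j)·(minor ij) (rows/columns in the sector order above):
  C_11 = (0.65)(0.85) − (-0.45)(-0.25) = 0.4400
  C_12 = −[(-0.45)(0.85) − (-0.45)(-0.10)] = 0.4275
  C_13 = (-0.45)(-0.25) − (0.65)(-0.10) = 0.1775
  C_21 = −[(-0.05)(0.85) − (-0.10)(-0.25)] = 0.0675
  C_22 = (0.75)(0.85) − (-0.10)(-0.10) = 0.6275
  C_23 = −[(0.75)(-0.25) − (-0.05)(-0.10)] = 0.1925
  C_31 = (-0.05)(-0.45) − (-0.10)(0.65) = 0.0875
  C_32 = −[(0.75)(-0.45) − (-0.10)(-0.45)] = 0.3825
  C_33 = (0.75)(0.65) − (-0.05)(-0.45) = 0.4650
det(I−A) = Σ_j (I−A)_1j·C_1j = (0.75)(0.4400) + (-0.05)(0.4275) + (-0.10)(0.1775) = 0.290875
adj(I−A) = Cᵀ =
  [ 0.4400   0.0675   0.0875]
  [ 0.4275   0.6275   0.3825]
  [ 0.1775   0.1925   0.4650]
(I − A)⁻¹ = adj(I−A) / det(I−A) ≈
  [   1.5127     0.2321     0.3008]
  [   1.4697     2.1573     1.3150]
  [   0.6102     0.6618     1.5986]
x = (I − A)⁻¹ d = adj(I−A)·d / det(I−A), with det(I−A) = 0.290875:
  x_1 = (0.4400·675 + 0.0675·475 + 0.0875·625) / 0.290875 = 383.75 / 0.290875 ≈ 1319.30
  x_2 = (0.4275·675 + 0.6275·475 + 0.3825·625) / 0.290875 = 825.6875 / 0.290875 ≈ 2838.63
  x_3 = (0.1775·675 + 0.1925·475 + 0.4650·625) / 0.290875 = 501.875 / 0.290875 ≈ 1725.40

x_1 = 1319.30, x_2 = 2838.63, x_3 = 1725.40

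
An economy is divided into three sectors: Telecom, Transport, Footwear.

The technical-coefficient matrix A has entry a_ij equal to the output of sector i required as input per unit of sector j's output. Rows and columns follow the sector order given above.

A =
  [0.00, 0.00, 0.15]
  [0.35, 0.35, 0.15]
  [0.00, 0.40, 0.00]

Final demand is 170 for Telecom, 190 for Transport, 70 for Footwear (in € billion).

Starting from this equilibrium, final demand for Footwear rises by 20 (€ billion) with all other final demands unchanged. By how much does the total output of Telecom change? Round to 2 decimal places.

I − A =
  [   1.00     0.00    -0.15]
  [  -0.35     0.65    -0.15]
  [   0.00    -0.40     1.00]
Cofactors of I−A, C_ij = (−1)^(i+j)·(minor ij) (rows/columns in the sector order above):
  C_11 = (0.65)(1.00) − (-0.15)(-0.40) = 0.5900
  C_12 = −[(-0.35)(1.00) − (-0.15)(0.00)] = 0.3500
  C_13 = (-0.35)(-0.40) − (0.65)(0.00) = 0.1400
  C_21 = −[(0.00)(1.00) − (-0.15)(-0.40)] = 0.0600
  C_22 = (1.00)(1.00) − (-0.15)(0.00) = 1.0000
  C_23 = −[(1.00)(-0.40) − (0.00)(0.00)] = 0.4000
  C_31 = (0.00)(-0.15) − (-0.15)(0.65) = 0.0975
  C_32 = −[(1.00)(-0.15) − (-0.15)(-0.35)] = 0.2025
  C_33 = (1.00)(0.65) − (0.00)(-0.35) = 0.6500
det(I−A) = Σ_j (I−A)_1j·C_1j = (1.00)(0.5900) + (0.00)(0.3500) + (-0.15)(0.1400) = 0.5690
adj(I−A) = Cᵀ =
  [ 0.5900   0.0600   0.0975]
  [ 0.3500   1.0000   0.2025]
  [ 0.1400   0.4000   0.6500]
(I − A)⁻¹ = adj(I−A) / det(I−A) ≈
  [   1.0369     0.1054     0.1714]
  [   0.6151     1.7575     0.3559]
  [   0.2460     0.7030     1.1424]
Δx = (I − A)⁻¹ Δd with Δd having +20 in the Footwear component and 0 elsewhere.
So Δx_1 = L_13 · (+20), where L_13 = adj(I−A)_13 / det(I−A) = 0.0975 / 0.5690.
Δx_1 = 0.0975 × (+20) / 0.5690 = 1.95 / 0.5690 ≈ 3.43.

Δx_1 = 3.43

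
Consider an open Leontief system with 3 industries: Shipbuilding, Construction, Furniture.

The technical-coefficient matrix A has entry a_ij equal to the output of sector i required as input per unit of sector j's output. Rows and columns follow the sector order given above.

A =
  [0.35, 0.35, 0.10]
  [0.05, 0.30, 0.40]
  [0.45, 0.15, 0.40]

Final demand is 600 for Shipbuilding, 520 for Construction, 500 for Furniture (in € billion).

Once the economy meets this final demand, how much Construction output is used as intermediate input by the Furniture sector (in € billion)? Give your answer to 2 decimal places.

I − A =
  [   0.65    -0.35    -0.10]
  [  -0.05     0.70    -0.40]
  [  -0.45    -0.15     0.60]
Cofactors of I−A, C_ij = (−1)^(i+j)·(minor ij) (rows/columns in the sector order above):
  C_11 = (0.70)(0.60) − (-0.40)(-0.15) = 0.3600
  C_12 = −[(-0.05)(0.60) − (-0.40)(-0.45)] = 0.2100
  C_13 = (-0.05)(-0.15) − (0.70)(-0.45) = 0.3225
  C_21 = −[(-0.35)(0.60) − (-0.10)(-0.15)] = 0.2250
  C_22 = (0.65)(0.60) − (-0.10)(-0.45) = 0.3450
  C_23 = −[(0.65)(-0.15) − (-0.35)(-0.45)] = 0.2550
  C_31 = (-0.35)(-0.40) − (-0.10)(0.70) = 0.2100
  C_32 = −[(0.65)(-0.40) − (-0.10)(-0.05)] = 0.2650
  C_33 = (0.65)(0.70) − (-0.35)(-0.05) = 0.4375
det(I−A) = Σ_j (I−A)_1j·C_1j = (0.65)(0.3600) + (-0.35)(0.2100) + (-0.10)(0.3225) = 0.12825
adj(I−A) = Cᵀ =
  [ 0.3600   0.2250   0.2100]
  [ 0.2100   0.3450   0.2650]
  [ 0.3225   0.2550   0.4375]
(I − A)⁻¹ = adj(I−A) / det(I−A) ≈
  [   2.8070     1.7544     1.6374]
  [   1.6374     2.6901     2.0663]
  [   2.5146     1.9883     3.4113]
First solve x = (I − A)⁻¹ d = adj(I−A)·d / det(I−A); in particular x_F = (0.3225·600 + 0.2550·520 + 0.4375·500) / 0.12825 = 544.85 / 0.12825 ≈ 4248.3431.
Intermediate flow from C to F: z_CF = a_CF · x_F = 0.40 × 544.85 / 0.12825 = 217.94 / 0.12825 ≈ 1699.34.

z_CF = 1699.34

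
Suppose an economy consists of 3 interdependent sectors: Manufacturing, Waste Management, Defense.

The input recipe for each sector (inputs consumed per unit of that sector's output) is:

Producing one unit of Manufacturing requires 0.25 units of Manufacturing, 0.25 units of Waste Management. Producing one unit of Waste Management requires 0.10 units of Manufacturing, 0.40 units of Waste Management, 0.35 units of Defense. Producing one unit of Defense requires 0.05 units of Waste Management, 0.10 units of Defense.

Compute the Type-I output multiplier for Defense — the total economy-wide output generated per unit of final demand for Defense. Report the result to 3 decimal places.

I − A =
  [   0.75    -0.10     0.00]
  [  -0.25     0.60    -0.05]
  [   0.00    -0.35     0.90]
Cofactors of I−A, C_ij = (−1)^(i+j)·(minor ij) (rows/columns in the sector order above):
  C_11 = (0.60)(0.90) − (-0.05)(-0.35) = 0.5225
  C_12 = −[(-0.25)(0.90) − (-0.05)(0.00)] = 0.2250
  C_13 = (-0.25)(-0.35) − (0.60)(0.00) = 0.0875
  C_21 = −[(-0.10)(0.90) − (0.00)(-0.35)] = 0.0900
  C_22 = (0.75)(0.90) − (0.00)(0.00) = 0.6750
  C_23 = −[(0.75)(-0.35) − (-0.10)(0.00)] = 0.2625
  C_31 = (-0.10)(-0.05) − (0.00)(0.60) = 0.0050
  C_32 = −[(0.75)(-0.05) − (0.00)(-0.25)] = 0.0375
  C_33 = (0.75)(0.60) − (-0.10)(-0.25) = 0.4250
det(I−A) = Σ_j (I−A)_1j·C_1j = (0.75)(0.5225) + (-0.10)(0.2250) + (0.00)(0.0875) = 0.369375
adj(I−A) = Cᵀ =
  [ 0.5225   0.0900   0.0050]
  [ 0.2250   0.6750   0.0375]
  [ 0.0875   0.2625   0.4250]
(I − A)⁻¹ = adj(I−A) / det(I−A) ≈
  [   1.4146     0.2437     0.0135]
  [   0.6091     1.8274     0.1015]
  [   0.2369     0.7107     1.1506]
The output multiplier for sector j is the column-j sum of the Leontief inverse (I − A)⁻¹ = adj(I−A) / det(I−A).
Column 3 of adj(I−A): (0.0050, 0.0375, 0.4250); det(I−A) = 0.369375.
m_3 = (0.0050 + 0.0375 + 0.4250) / 0.369375 = 0.4675 / 0.369375 ≈ 1.266.

m_3 = 1.266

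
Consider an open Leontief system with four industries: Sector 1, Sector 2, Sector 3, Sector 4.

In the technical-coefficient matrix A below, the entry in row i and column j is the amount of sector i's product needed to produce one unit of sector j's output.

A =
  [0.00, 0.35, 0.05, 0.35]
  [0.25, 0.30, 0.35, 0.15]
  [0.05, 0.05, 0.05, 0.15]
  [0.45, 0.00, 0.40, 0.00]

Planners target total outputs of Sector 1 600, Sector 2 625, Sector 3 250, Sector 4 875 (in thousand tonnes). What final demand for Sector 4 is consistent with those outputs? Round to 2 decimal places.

I − A =
  [   1.00    -0.35    -0.05    -0.35]
  [  -0.25     0.70    -0.35    -0.15]
  [  -0.05    -0.05     0.95    -0.15]
  [  -0.45     0.00    -0.40     1.00]
d = (I − A) x:
  d_1 = (+1.00)·600 + (-0.35)·625 + (-0.05)·250 + (-0.35)·875 = 62.50
  d_2 = (-0.25)·600 + (+0.70)·625 + (-0.35)·250 + (-0.15)·875 = 68.75
  d_3 = (-0.05)·600 + (-0.05)·625 + (+0.95)·250 + (-0.15)·875 = 45.00
  d_4 = (-0.45)·600 + (+0.00)·625 + (-0.40)·250 + (+1.00)·875 = 505.00

d_4 = 505.00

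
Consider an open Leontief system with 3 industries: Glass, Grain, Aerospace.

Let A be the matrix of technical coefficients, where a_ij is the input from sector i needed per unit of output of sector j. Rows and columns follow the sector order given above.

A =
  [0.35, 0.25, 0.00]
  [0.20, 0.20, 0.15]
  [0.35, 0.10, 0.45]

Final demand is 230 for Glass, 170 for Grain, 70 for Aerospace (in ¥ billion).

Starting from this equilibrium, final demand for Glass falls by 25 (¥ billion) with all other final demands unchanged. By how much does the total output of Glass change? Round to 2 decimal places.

Δx_1 = -45.09

I − A =
  [   0.65    -0.25     0.00]
  [  -0.20     0.80    -0.15]
  [  -0.35    -0.10     0.55]
Cofactors of I−A, C_ij = (−1)^(i+j)·(minor ij) (rows/columns in the sector order above):
  C_11 = (0.80)(0.55) − (-0.15)(-0.10) = 0.4250
  C_12 = −[(-0.20)(0.55) − (-0.15)(-0.35)] = 0.1625
  C_13 = (-0.20)(-0.10) − (0.80)(-0.35) = 0.3000
  C_21 = −[(-0.25)(0.55) − (0.00)(-0.10)] = 0.1375
  C_22 = (0.65)(0.55) − (0.00)(-0.35) = 0.3575
  C_23 = −[(0.65)(-0.10) − (-0.25)(-0.35)] = 0.1525
  C_31 = (-0.25)(-0.15) − (0.00)(0.80) = 0.0375
  C_32 = −[(0.65)(-0.15) − (0.00)(-0.20)] = 0.0975
  C_33 = (0.65)(0.80) − (-0.25)(-0.20) = 0.4700
det(I−A) = Σ_j (I−A)_1j·C_1j = (0.65)(0.4250) + (-0.25)(0.1625) + (0.00)(0.3000) = 0.235625
adj(I−A) = Cᵀ =
  [ 0.4250   0.1375   0.0375]
  [ 0.1625   0.3575   0.0975]
  [ 0.3000   0.1525   0.4700]
(I − A)⁻¹ = adj(I−A) / det(I−A) ≈
  [   1.8037     0.5836     0.1592]
  [   0.6897     1.5172     0.4138]
  [   1.2732     0.6472     1.9947]
Δx = (I − A)⁻¹ Δd with Δd having -25 in the Glass component and 0 elsewhere.
So Δx_1 = L_11 · (-25), where L_11 = adj(I−A)_11 / det(I−A) = 0.4250 / 0.235625.
Δx_1 = 0.4250 × (-25) / 0.235625 = -10.625 / 0.235625 ≈ -45.09.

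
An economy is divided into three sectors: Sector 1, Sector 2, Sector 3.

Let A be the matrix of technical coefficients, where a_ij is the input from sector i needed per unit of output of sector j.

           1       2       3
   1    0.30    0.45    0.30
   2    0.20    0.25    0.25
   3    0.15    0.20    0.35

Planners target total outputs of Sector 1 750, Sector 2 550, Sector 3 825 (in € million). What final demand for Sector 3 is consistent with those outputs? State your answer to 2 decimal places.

I − A =
  [   0.70    -0.45    -0.30]
  [  -0.20     0.75    -0.25]
  [  -0.15    -0.20     0.65]
d = (I − A) x:
  d_1 = (+0.70)·750 + (-0.45)·550 + (-0.30)·825 = 30.00
  d_2 = (-0.20)·750 + (+0.75)·550 + (-0.25)·825 = 56.25
  d_3 = (-0.15)·750 + (-0.20)·550 + (+0.65)·825 = 313.75

d_3 = 313.75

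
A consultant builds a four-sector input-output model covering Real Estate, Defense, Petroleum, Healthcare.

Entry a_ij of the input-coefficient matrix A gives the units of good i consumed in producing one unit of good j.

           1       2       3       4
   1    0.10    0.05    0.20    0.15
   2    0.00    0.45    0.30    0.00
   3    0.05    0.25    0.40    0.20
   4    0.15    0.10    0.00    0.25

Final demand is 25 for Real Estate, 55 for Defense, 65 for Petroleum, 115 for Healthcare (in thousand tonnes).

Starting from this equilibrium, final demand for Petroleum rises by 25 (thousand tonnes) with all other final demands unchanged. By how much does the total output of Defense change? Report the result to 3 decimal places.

I − A =
  [   0.90    -0.05    -0.20    -0.15]
  [   0.00     0.55    -0.30     0.00]
  [  -0.05    -0.25     0.60    -0.20]
  [  -0.15    -0.10     0.00     0.75]
Compute the cofactors C_ij = (−1)^(i+j)·(3×3 minor ij) of I−A; the adjugate is their transpose:
adj(I−A) = Cᵀ =
  [ 0.185250   0.073000   0.098250   0.063250]
  [ 0.020250   0.378000   0.195750   0.056250]
  [ 0.037125   0.185250   0.358875   0.103125]
  [ 0.039750   0.065000   0.045750   0.223250]
det(I−A) = Σ_j (I−A)_1j·C_1j = (0.90)(0.185250) + (-0.05)(0.020250) + (-0.20)(0.037125) + (-0.15)(0.039750) = 0.152325
(I − A)⁻¹ = adj(I−A) / det(I−A) ≈
  [   1.2161     0.4792     0.6450     0.4152]
  [   0.1329     2.4815     1.2851     0.3693]
  [   0.2437     1.2161     2.3560     0.6770]
  [   0.2610     0.4267     0.3003     1.4656]
Δx = (I − A)⁻¹ Δd with Δd having +25 in the Petroleum component and 0 elsewhere.
So Δx_2 = L_23 · (+25), where L_23 = adj(I−A)_23 / det(I−A) = 0.195750 / 0.152325.
Δx_2 = 0.195750 × (+25) / 0.152325 = 4.89375 / 0.152325 ≈ 32.127.

Δx_2 = 32.127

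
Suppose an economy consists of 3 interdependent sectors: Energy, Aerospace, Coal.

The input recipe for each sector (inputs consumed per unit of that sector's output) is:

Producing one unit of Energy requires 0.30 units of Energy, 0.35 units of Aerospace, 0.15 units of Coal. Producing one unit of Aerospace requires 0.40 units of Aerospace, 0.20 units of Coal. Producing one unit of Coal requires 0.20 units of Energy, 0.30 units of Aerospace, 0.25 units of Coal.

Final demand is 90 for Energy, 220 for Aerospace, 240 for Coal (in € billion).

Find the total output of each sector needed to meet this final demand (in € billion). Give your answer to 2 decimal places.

I − A =
  [   0.70     0.00    -0.20]
  [  -0.35     0.60    -0.30]
  [  -0.15    -0.20     0.75]
Cofactors of I−A, C_ij = (−1)^(i+j)·(minor ij) (rows/columns in the sector order above):
  C_11 = (0.60)(0.75) − (-0.30)(-0.20) = 0.3900
  C_12 = −[(-0.35)(0.75) − (-0.30)(-0.15)] = 0.3075
  C_13 = (-0.35)(-0.20) − (0.60)(-0.15) = 0.1600
  C_21 = −[(0.00)(0.75) − (-0.20)(-0.20)] = 0.0400
  C_22 = (0.70)(0.75) − (-0.20)(-0.15) = 0.4950
  C_23 = −[(0.70)(-0.20) − (0.00)(-0.15)] = 0.1400
  C_31 = (0.00)(-0.30) − (-0.20)(0.60) = 0.1200
  C_32 = −[(0.70)(-0.30) − (-0.20)(-0.35)] = 0.2800
  C_33 = (0.70)(0.60) − (0.00)(-0.35) = 0.4200
det(I−A) = Σ_j (I−A)_1j·C_1j = (0.70)(0.3900) + (0.00)(0.3075) + (-0.20)(0.1600) = 0.2410
adj(I−A) = Cᵀ =
  [ 0.3900   0.0400   0.1200]
  [ 0.3075   0.4950   0.2800]
  [ 0.1600   0.1400   0.4200]
(I − A)⁻¹ = adj(I−A) / det(I−A) ≈
  [   1.6183     0.1660     0.4979]
  [   1.2759     2.0539     1.1618]
  [   0.6639     0.5809     1.7427]
x = (I − A)⁻¹ d = adj(I−A)·d / det(I−A), with det(I−A) = 0.2410:
  x_E = (0.3900·90 + 0.0400·220 + 0.1200·240) / 0.2410 = 72.70 / 0.2410 ≈ 301.66
  x_A = (0.3075·90 + 0.4950·220 + 0.2800·240) / 0.2410 = 203.775 / 0.2410 ≈ 845.54
  x_C = (0.1600·90 + 0.1400·220 + 0.4200·240) / 0.2410 = 146.00 / 0.2410 ≈ 605.81

x_E = 301.66, x_A = 845.54, x_C = 605.81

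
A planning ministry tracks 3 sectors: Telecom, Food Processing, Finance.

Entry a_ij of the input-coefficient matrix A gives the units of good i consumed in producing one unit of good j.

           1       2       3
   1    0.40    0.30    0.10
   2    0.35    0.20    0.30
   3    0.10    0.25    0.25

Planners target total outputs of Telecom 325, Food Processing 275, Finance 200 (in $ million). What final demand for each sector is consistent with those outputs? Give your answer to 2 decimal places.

d_1 = 92.50, d_2 = 46.25, d_3 = 48.75

I − A =
  [   0.60    -0.30    -0.10]
  [  -0.35     0.80    -0.30]
  [  -0.10    -0.25     0.75]
d = (I − A) x:
  d_1 = (+0.60)·325 + (-0.30)·275 + (-0.10)·200 = 92.50
  d_2 = (-0.35)·325 + (+0.80)·275 + (-0.30)·200 = 46.25
  d_3 = (-0.10)·325 + (-0.25)·275 + (+0.75)·200 = 48.75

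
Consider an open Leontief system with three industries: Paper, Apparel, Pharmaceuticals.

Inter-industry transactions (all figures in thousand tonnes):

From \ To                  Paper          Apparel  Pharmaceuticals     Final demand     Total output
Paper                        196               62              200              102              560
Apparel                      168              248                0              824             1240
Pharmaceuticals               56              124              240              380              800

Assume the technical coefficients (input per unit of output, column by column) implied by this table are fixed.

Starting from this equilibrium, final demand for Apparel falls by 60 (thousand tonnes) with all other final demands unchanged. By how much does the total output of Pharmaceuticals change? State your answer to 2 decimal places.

Δx_3 = -12.88

Technical coefficients a_ij = z_ij / X_j:
  a_11 = 196/560 = 0.35, a_21 = 168/560 = 0.30, a_31 = 56/560 = 0.10
  a_12 = 62/1240 = 0.05, a_22 = 248/1240 = 0.20, a_32 = 124/1240 = 0.10
  a_13 = 200/800 = 0.25, a_23 = 0/800 = 0.00, a_33 = 240/800 = 0.30
I − A =
  [   0.65    -0.05    -0.25]
  [  -0.30     0.80     0.00]
  [  -0.10    -0.10     0.70]
Cofactors of I−A, C_ij = (−1)^(i+j)·(minor ij) (rows/columns in the sector order above):
  C_11 = (0.80)(0.70) − (0.00)(-0.10) = 0.5600
  C_12 = −[(-0.30)(0.70) − (0.00)(-0.10)] = 0.2100
  C_13 = (-0.30)(-0.10) − (0.80)(-0.10) = 0.1100
  C_21 = −[(-0.05)(0.70) − (-0.25)(-0.10)] = 0.0600
  C_22 = (0.65)(0.70) − (-0.25)(-0.10) = 0.4300
  C_23 = −[(0.65)(-0.10) − (-0.05)(-0.10)] = 0.0700
  C_31 = (-0.05)(0.00) − (-0.25)(0.80) = 0.2000
  C_32 = −[(0.65)(0.00) − (-0.25)(-0.30)] = 0.0750
  C_33 = (0.65)(0.80) − (-0.05)(-0.30) = 0.5050
det(I−A) = Σ_j (I−A)_1j·C_1j = (0.65)(0.5600) + (-0.05)(0.2100) + (-0.25)(0.1100) = 0.3260
adj(I−A) = Cᵀ =
  [ 0.5600   0.0600   0.2000]
  [ 0.2100   0.4300   0.0750]
  [ 0.1100   0.0700   0.5050]
(I − A)⁻¹ = adj(I−A) / det(I−A) ≈
  [   1.7178     0.1840     0.6135]
  [   0.6442     1.3190     0.2301]
  [   0.3374     0.2147     1.5491]
Δx = (I − A)⁻¹ Δd with Δd having -60 in the Apparel component and 0 elsewhere.
So Δx_3 = L_32 · (-60), where L_32 = adj(I−A)_32 / det(I−A) = 0.0700 / 0.3260.
Δx_3 = 0.0700 × (-60) / 0.3260 = -4.20 / 0.3260 ≈ -12.88.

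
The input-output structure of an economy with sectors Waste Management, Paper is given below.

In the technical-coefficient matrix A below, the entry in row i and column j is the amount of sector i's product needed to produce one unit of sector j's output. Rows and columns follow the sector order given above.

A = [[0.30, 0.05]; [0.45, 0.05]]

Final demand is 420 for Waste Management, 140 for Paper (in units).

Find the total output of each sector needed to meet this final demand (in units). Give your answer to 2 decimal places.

I − A =
  [   0.70    -0.05]
  [  -0.45     0.95]
det(I−A) = (0.70)(0.95) − (-0.05)(-0.45) = 0.6425
adj(I−A) = [[0.95, 0.05], [0.45, 0.70]]
(I − A)⁻¹ = adj(I−A) / det(I−A) ≈
  [   1.4786     0.0778]
  [   0.7004     1.0895]
x = (I − A)⁻¹ d = adj(I−A)·d / det(I−A), with det(I−A) = 0.6425:
  x_W = (0.95·420 + 0.05·140) / 0.6425 = 406.00 / 0.6425 ≈ 631.91
  x_P = (0.45·420 + 0.70·140) / 0.6425 = 287.00 / 0.6425 ≈ 446.69

x_W = 631.91, x_P = 446.69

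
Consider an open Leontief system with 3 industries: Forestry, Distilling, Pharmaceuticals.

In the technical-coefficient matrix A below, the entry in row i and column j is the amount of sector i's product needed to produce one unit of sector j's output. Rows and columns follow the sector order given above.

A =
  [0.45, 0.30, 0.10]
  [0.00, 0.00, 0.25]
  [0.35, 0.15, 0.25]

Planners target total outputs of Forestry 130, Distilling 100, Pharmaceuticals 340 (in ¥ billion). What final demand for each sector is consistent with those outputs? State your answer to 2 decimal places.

d_1 = 7.50, d_2 = 15.00, d_3 = 194.50

I − A =
  [   0.55    -0.30    -0.10]
  [   0.00     1.00    -0.25]
  [  -0.35    -0.15     0.75]
d = (I − A) x:
  d_1 = (+0.55)·130 + (-0.30)·100 + (-0.10)·340 = 7.50
  d_2 = (+0.00)·130 + (+1.00)·100 + (-0.25)·340 = 15.00
  d_3 = (-0.35)·130 + (-0.15)·100 + (+0.75)·340 = 194.50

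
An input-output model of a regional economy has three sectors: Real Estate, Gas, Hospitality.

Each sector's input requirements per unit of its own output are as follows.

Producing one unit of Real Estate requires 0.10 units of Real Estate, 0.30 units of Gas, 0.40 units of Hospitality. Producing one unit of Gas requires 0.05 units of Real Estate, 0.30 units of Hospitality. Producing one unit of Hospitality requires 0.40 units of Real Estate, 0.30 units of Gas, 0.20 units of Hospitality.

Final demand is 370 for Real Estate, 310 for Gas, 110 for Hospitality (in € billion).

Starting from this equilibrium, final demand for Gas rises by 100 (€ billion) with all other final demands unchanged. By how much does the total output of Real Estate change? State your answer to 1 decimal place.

Δx_1 = 37.6

I − A =
  [   0.90    -0.05    -0.40]
  [  -0.30     1.00    -0.30]
  [  -0.40    -0.30     0.80]
Cofactors of I−A, C_ij = (−1)^(i+j)·(minor ij) (rows/columns in the sector order above):
  C_11 = (1.00)(0.80) − (-0.30)(-0.30) = 0.7100
  C_12 = −[(-0.30)(0.80) − (-0.30)(-0.40)] = 0.3600
  C_13 = (-0.30)(-0.30) − (1.00)(-0.40) = 0.4900
  C_21 = −[(-0.05)(0.80) − (-0.40)(-0.30)] = 0.1600
  C_22 = (0.90)(0.80) − (-0.40)(-0.40) = 0.5600
  C_23 = −[(0.90)(-0.30) − (-0.05)(-0.40)] = 0.2900
  C_31 = (-0.05)(-0.30) − (-0.40)(1.00) = 0.4150
  C_32 = −[(0.90)(-0.30) − (-0.40)(-0.30)] = 0.3900
  C_33 = (0.90)(1.00) − (-0.05)(-0.30) = 0.8850
det(I−A) = Σ_j (I−A)_1j·C_1j = (0.90)(0.7100) + (-0.05)(0.3600) + (-0.40)(0.4900) = 0.4250
adj(I−A) = Cᵀ =
  [ 0.7100   0.1600   0.4150]
  [ 0.3600   0.5600   0.3900]
  [ 0.4900   0.2900   0.8850]
(I − A)⁻¹ = adj(I−A) / det(I−A) ≈
  [   1.6706     0.3765     0.9765]
  [   0.8471     1.3176     0.9176]
  [   1.1529     0.6824     2.0824]
Δx = (I − A)⁻¹ Δd with Δd having +100 in the Gas component and 0 elsewhere.
So Δx_1 = L_12 · (+100), where L_12 = adj(I−A)_12 / det(I−A) = 0.1600 / 0.4250.
Δx_1 = 0.1600 × (+100) / 0.4250 = 16.00 / 0.4250 ≈ 37.6.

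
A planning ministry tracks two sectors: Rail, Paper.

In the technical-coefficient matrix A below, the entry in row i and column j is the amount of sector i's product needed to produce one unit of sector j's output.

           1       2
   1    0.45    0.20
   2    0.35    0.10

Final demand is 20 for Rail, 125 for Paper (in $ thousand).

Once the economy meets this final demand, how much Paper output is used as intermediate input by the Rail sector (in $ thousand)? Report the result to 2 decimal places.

I − A =
  [   0.55    -0.20]
  [  -0.35     0.90]
det(I−A) = (0.55)(0.90) − (-0.20)(-0.35) = 0.4250
adj(I−A) = [[0.90, 0.20], [0.35, 0.55]]
(I − A)⁻¹ = adj(I−A) / det(I−A) ≈
  [   2.1176     0.4706]
  [   0.8235     1.2941]
First solve x = (I − A)⁻¹ d = adj(I−A)·d / det(I−A); in particular x_1 = (0.90·20 + 0.20·125) / 0.4250 = 43.00 / 0.4250 ≈ 101.1765.
Intermediate flow from 2 to 1: z_21 = a_21 · x_1 = 0.35 × 43.00 / 0.4250 = 15.05 / 0.4250 ≈ 35.41.

z_21 = 35.41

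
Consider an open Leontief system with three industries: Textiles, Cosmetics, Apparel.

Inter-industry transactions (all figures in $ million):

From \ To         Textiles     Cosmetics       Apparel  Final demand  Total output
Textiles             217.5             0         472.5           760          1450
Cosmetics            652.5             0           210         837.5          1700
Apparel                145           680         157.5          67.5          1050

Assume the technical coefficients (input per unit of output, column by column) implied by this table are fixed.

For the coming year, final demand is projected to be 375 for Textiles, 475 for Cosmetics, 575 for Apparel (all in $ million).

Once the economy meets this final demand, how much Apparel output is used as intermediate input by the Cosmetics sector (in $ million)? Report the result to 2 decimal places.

Technical coefficients a_ij = z_ij / X_j:
  a_TT = 217.5/1450 = 0.15, a_CT = 652.5/1450 = 0.45, a_AT = 145/1450 = 0.10
  a_TC = 0/1700 = 0.00, a_CC = 0/1700 = 0.00, a_AC = 680/1700 = 0.40
  a_TA = 472.5/1050 = 0.45, a_CA = 210/1050 = 0.20, a_AA = 157.5/1050 = 0.15
I − A =
  [   0.85     0.00    -0.45]
  [  -0.45     1.00    -0.20]
  [  -0.10    -0.40     0.85]
Cofactors of I−A, C_ij = (−1)^(i+j)·(minor ij) (rows/columns in the sector order above):
  C_11 = (1.00)(0.85) − (-0.20)(-0.40) = 0.7700
  C_12 = −[(-0.45)(0.85) − (-0.20)(-0.10)] = 0.4025
  C_13 = (-0.45)(-0.40) − (1.00)(-0.10) = 0.2800
  C_21 = −[(0.00)(0.85) − (-0.45)(-0.40)] = 0.1800
  C_22 = (0.85)(0.85) − (-0.45)(-0.10) = 0.6775
  C_23 = −[(0.85)(-0.40) − (0.00)(-0.10)] = 0.3400
  C_31 = (0.00)(-0.20) − (-0.45)(1.00) = 0.4500
  C_32 = −[(0.85)(-0.20) − (-0.45)(-0.45)] = 0.3725
  C_33 = (0.85)(1.00) − (0.00)(-0.45) = 0.8500
det(I−A) = Σ_j (I−A)_1j·C_1j = (0.85)(0.7700) + (0.00)(0.4025) + (-0.45)(0.2800) = 0.5285
adj(I−A) = Cᵀ =
  [ 0.7700   0.1800   0.4500]
  [ 0.4025   0.6775   0.3725]
  [ 0.2800   0.3400   0.8500]
(I − A)⁻¹ = adj(I−A) / det(I−A) ≈
  [   1.4570     0.3406     0.8515]
  [   0.7616     1.2819     0.7048]
  [   0.5298     0.6433     1.6083]
First solve x = (I − A)⁻¹ d = adj(I−A)·d / det(I−A); in particular x_C = (0.4025·375 + 0.6775·475 + 0.3725·575) / 0.5285 = 686.9375 / 0.5285 ≈ 1299.7871.
Intermediate flow from A to C: z_AC = a_AC · x_C = 0.40 × 686.9375 / 0.5285 = 274.775 / 0.5285 ≈ 519.91.

z_AC = 519.91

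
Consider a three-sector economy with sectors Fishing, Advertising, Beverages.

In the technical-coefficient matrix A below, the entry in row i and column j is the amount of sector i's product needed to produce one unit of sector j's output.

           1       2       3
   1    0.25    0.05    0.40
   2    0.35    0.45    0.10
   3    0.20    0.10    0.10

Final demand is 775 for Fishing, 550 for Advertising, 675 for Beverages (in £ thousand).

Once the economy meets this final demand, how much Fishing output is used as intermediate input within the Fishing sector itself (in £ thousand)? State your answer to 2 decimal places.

z_11 = 496.97

I − A =
  [   0.75    -0.05    -0.40]
  [  -0.35     0.55    -0.10]
  [  -0.20    -0.10     0.90]
Cofactors of I−A, C_ij = (−1)^(i+j)·(minor ij) (rows/columns in the sector order above):
  C_11 = (0.55)(0.90) − (-0.10)(-0.10) = 0.4850
  C_12 = −[(-0.35)(0.90) − (-0.10)(-0.20)] = 0.3350
  C_13 = (-0.35)(-0.10) − (0.55)(-0.20) = 0.1450
  C_21 = −[(-0.05)(0.90) − (-0.40)(-0.10)] = 0.0850
  C_22 = (0.75)(0.90) − (-0.40)(-0.20) = 0.5950
  C_23 = −[(0.75)(-0.10) − (-0.05)(-0.20)] = 0.0850
  C_31 = (-0.05)(-0.10) − (-0.40)(0.55) = 0.2250
  C_32 = −[(0.75)(-0.10) − (-0.40)(-0.35)] = 0.2150
  C_33 = (0.75)(0.55) − (-0.05)(-0.35) = 0.3950
det(I−A) = Σ_j (I−A)_1j·C_1j = (0.75)(0.4850) + (-0.05)(0.3350) + (-0.40)(0.1450) = 0.2890
adj(I−A) = Cᵀ =
  [ 0.4850   0.0850   0.2250]
  [ 0.3350   0.5950   0.2150]
  [ 0.1450   0.0850   0.3950]
(I − A)⁻¹ = adj(I−A) / det(I−A) ≈
  [   1.6782     0.2941     0.7785]
  [   1.1592     2.0588     0.7439]
  [   0.5017     0.2941     1.3668]
First solve x = (I − A)⁻¹ d = adj(I−A)·d / det(I−A); in particular x_1 = (0.4850·775 + 0.0850·550 + 0.2250·675) / 0.2890 = 574.50 / 0.2890 ≈ 1987.8893.
Intermediate flow from 1 to 1: z_11 = a_11 · x_1 = 0.25 × 574.50 / 0.2890 = 143.625 / 0.2890 ≈ 496.97.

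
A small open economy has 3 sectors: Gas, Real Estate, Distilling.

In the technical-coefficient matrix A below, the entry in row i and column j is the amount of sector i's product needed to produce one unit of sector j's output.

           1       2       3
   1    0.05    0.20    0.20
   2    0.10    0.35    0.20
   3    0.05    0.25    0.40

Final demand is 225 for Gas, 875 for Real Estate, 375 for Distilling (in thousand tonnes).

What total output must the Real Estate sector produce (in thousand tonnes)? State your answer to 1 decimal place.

x_2 = 1964.7

I − A =
  [   0.95    -0.20    -0.20]
  [  -0.10     0.65    -0.20]
  [  -0.05    -0.25     0.60]
Cofactors of I−A, C_ij = (−1)^(i+j)·(minor ij) (rows/columns in the sector order above):
  C_11 = (0.65)(0.60) − (-0.20)(-0.25) = 0.3400
  C_12 = −[(-0.10)(0.60) − (-0.20)(-0.05)] = 0.0700
  C_13 = (-0.10)(-0.25) − (0.65)(-0.05) = 0.0575
  C_21 = −[(-0.20)(0.60) − (-0.20)(-0.25)] = 0.1700
  C_22 = (0.95)(0.60) − (-0.20)(-0.05) = 0.5600
  C_23 = −[(0.95)(-0.25) − (-0.20)(-0.05)] = 0.2475
  C_31 = (-0.20)(-0.20) − (-0.20)(0.65) = 0.1700
  C_32 = −[(0.95)(-0.20) − (-0.20)(-0.10)] = 0.2100
  C_33 = (0.95)(0.65) − (-0.20)(-0.10) = 0.5975
det(I−A) = Σ_j (I−A)_1j·C_1j = (0.95)(0.3400) + (-0.20)(0.0700) + (-0.20)(0.0575) = 0.2975
adj(I−A) = Cᵀ =
  [ 0.3400   0.1700   0.1700]
  [ 0.0700   0.5600   0.2100]
  [ 0.0575   0.2475   0.5975]
(I − A)⁻¹ = adj(I−A) / det(I−A) ≈
  [   1.1429     0.5714     0.5714]
  [   0.2353     1.8824     0.7059]
  [   0.1933     0.8319     2.0084]
x = (I − A)⁻¹ d = adj(I−A)·d / det(I−A), with det(I−A) = 0.2975:
  x_1 = (0.3400·225 + 0.1700·875 + 0.1700·375) / 0.2975 = 289.00 / 0.2975 ≈ 971.4
  x_2 = (0.0700·225 + 0.5600·875 + 0.2100·375) / 0.2975 = 584.50 / 0.2975 ≈ 1964.7
  x_3 = (0.0575·225 + 0.2475·875 + 0.5975·375) / 0.2975 = 453.5625 / 0.2975 ≈ 1524.6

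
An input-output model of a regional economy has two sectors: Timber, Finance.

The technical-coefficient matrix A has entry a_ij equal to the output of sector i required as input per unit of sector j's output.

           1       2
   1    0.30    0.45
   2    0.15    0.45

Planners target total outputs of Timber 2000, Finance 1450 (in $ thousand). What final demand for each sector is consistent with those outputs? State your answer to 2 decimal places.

I − A =
  [   0.70    -0.45]
  [  -0.15     0.55]
d = (I − A) x:
  d_1 = (+0.70)·2000 + (-0.45)·1450 = 747.50
  d_2 = (-0.15)·2000 + (+0.55)·1450 = 497.50

d_1 = 747.50, d_2 = 497.50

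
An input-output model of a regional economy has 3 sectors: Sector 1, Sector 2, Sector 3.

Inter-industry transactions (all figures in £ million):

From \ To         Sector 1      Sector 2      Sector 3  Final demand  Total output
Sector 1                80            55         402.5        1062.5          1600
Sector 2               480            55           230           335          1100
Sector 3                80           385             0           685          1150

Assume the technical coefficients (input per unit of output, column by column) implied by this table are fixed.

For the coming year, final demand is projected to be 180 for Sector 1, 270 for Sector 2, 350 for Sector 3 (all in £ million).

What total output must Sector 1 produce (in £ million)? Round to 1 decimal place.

Technical coefficients a_ij = z_ij / X_j:
  a_11 = 80/1600 = 0.05, a_21 = 480/1600 = 0.30, a_31 = 80/1600 = 0.05
  a_12 = 55/1100 = 0.05, a_22 = 55/1100 = 0.05, a_32 = 385/1100 = 0.35
  a_13 = 402.5/1150 = 0.35, a_23 = 230/1150 = 0.20, a_33 = 0/1150 = 0.00
I − A =
  [   0.95    -0.05    -0.35]
  [  -0.30     0.95    -0.20]
  [  -0.05    -0.35     1.00]
Cofactors of I−A, C_ij = (−1)^(i+j)·(minor ij) (rows/columns in the sector order above):
  C_11 = (0.95)(1.00) − (-0.20)(-0.35) = 0.8800
  C_12 = −[(-0.30)(1.00) − (-0.20)(-0.05)] = 0.3100
  C_13 = (-0.30)(-0.35) − (0.95)(-0.05) = 0.1525
  C_21 = −[(-0.05)(1.00) − (-0.35)(-0.35)] = 0.1725
  C_22 = (0.95)(1.00) − (-0.35)(-0.05) = 0.9325
  C_23 = −[(0.95)(-0.35) − (-0.05)(-0.05)] = 0.3350
  C_31 = (-0.05)(-0.20) − (-0.35)(0.95) = 0.3425
  C_32 = −[(0.95)(-0.20) − (-0.35)(-0.30)] = 0.2950
  C_33 = (0.95)(0.95) − (-0.05)(-0.30) = 0.8875
det(I−A) = Σ_j (I−A)_1j·C_1j = (0.95)(0.8800) + (-0.05)(0.3100) + (-0.35)(0.1525) = 0.767125
adj(I−A) = Cᵀ =
  [ 0.8800   0.1725   0.3425]
  [ 0.3100   0.9325   0.2950]
  [ 0.1525   0.3350   0.8875]
(I − A)⁻¹ = adj(I−A) / det(I−A) ≈
  [   1.1471     0.2249     0.4465]
  [   0.4041     1.2156     0.3846]
  [   0.1988     0.4367     1.1569]
x = (I − A)⁻¹ d = adj(I−A)·d / det(I−A), with det(I−A) = 0.767125:
  x_1 = (0.8800·180 + 0.1725·270 + 0.3425·350) / 0.767125 = 324.85 / 0.767125 ≈ 423.5
  x_2 = (0.3100·180 + 0.9325·270 + 0.2950·350) / 0.767125 = 410.825 / 0.767125 ≈ 535.5
  x_3 = (0.1525·180 + 0.3350·270 + 0.8875·350) / 0.767125 = 428.525 / 0.767125 ≈ 558.6

x_1 = 423.5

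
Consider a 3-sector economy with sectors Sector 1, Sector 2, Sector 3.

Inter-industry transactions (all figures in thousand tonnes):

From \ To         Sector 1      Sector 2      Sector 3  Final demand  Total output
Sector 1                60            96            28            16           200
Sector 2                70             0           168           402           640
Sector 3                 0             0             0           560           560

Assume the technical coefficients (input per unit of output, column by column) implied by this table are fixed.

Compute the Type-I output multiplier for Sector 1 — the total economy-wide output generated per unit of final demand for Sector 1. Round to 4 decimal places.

m_1 = 2.0849

Technical coefficients a_ij = z_ij / X_j:
  a_11 = 60/200 = 0.30, a_21 = 70/200 = 0.35, a_31 = 0/200 = 0.00
  a_12 = 96/640 = 0.15, a_22 = 0/640 = 0.00, a_32 = 0/640 = 0.00
  a_13 = 28/560 = 0.05, a_23 = 168/560 = 0.30, a_33 = 0/560 = 0.00
I − A =
  [   0.70    -0.15    -0.05]
  [  -0.35     1.00    -0.30]
  [   0.00     0.00     1.00]
Cofactors of I−A, C_ij = (−1)^(i+j)·(minor ij) (rows/columns in the sector order above):
  C_11 = (1.00)(1.00) − (-0.30)(0.00) = 1.0000
  C_12 = −[(-0.35)(1.00) − (-0.30)(0.00)] = 0.3500
  C_13 = (-0.35)(0.00) − (1.00)(0.00) = 0.0000
  C_21 = −[(-0.15)(1.00) − (-0.05)(0.00)] = 0.1500
  C_22 = (0.70)(1.00) − (-0.05)(0.00) = 0.7000
  C_23 = −[(0.70)(0.00) − (-0.15)(0.00)] = 0.0000
  C_31 = (-0.15)(-0.30) − (-0.05)(1.00) = 0.0950
  C_32 = −[(0.70)(-0.30) − (-0.05)(-0.35)] = 0.2275
  C_33 = (0.70)(1.00) − (-0.15)(-0.35) = 0.6475
det(I−A) = Σ_j (I−A)_1j·C_1j = (0.70)(1.0000) + (-0.15)(0.3500) + (-0.05)(0.0000) = 0.6475
adj(I−A) = Cᵀ =
  [ 1.0000   0.1500   0.0950]
  [ 0.3500   0.7000   0.2275]
  [ 0.0000   0.0000   0.6475]
(I − A)⁻¹ = adj(I−A) / det(I−A) ≈
  [   1.54440     0.23166     0.14672]
  [   0.54054     1.08108     0.35135]
  [   0.00000     0.00000     1.00000]
The output multiplier for sector j is the column-j sum of the Leontief inverse (I − A)⁻¹ = adj(I−A) / det(I−A).
Column 1 of adj(I−A): (1.0000, 0.3500, 0.0000); det(I−A) = 0.6475.
m_1 = (1.0000 + 0.3500 + 0.0000) / 0.6475 = 1.35 / 0.6475 ≈ 2.0849.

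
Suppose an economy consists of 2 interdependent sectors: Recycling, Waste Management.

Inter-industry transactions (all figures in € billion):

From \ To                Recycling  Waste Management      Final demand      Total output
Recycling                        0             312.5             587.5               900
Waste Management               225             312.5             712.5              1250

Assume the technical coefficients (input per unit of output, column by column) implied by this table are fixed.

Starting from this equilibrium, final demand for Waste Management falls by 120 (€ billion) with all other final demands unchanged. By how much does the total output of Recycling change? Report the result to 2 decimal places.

Δx_R = -43.64

Technical coefficients a_ij = z_ij / X_j:
  a_RR = 0/900 = 0.00, a_WR = 225/900 = 0.25
  a_RW = 312.5/1250 = 0.25, a_WW = 312.5/1250 = 0.25
I − A =
  [   1.00    -0.25]
  [  -0.25     0.75]
det(I−A) = (1.00)(0.75) − (-0.25)(-0.25) = 0.6875
adj(I−A) = [[0.75, 0.25], [0.25, 1.00]]
(I − A)⁻¹ = adj(I−A) / det(I−A) ≈
  [   1.0909     0.3636]
  [   0.3636     1.4545]
Δx = (I − A)⁻¹ Δd with Δd having -120 in the Waste Management component and 0 elsewhere.
So Δx_R = L_RW · (-120), where L_RW = adj(I−A)_RW / det(I−A) = 0.25 / 0.6875.
Δx_R = 0.25 × (-120) / 0.6875 = -30.00 / 0.6875 ≈ -43.64.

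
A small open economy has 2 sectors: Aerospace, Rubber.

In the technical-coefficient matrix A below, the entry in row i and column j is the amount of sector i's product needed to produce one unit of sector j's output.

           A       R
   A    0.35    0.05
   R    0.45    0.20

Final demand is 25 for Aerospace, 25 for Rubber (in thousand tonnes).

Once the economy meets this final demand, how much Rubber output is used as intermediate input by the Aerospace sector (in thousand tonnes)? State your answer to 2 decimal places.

z_RA = 19.22

I − A =
  [   0.65    -0.05]
  [  -0.45     0.80]
det(I−A) = (0.65)(0.80) − (-0.05)(-0.45) = 0.4975
adj(I−A) = [[0.80, 0.05], [0.45, 0.65]]
(I − A)⁻¹ = adj(I−A) / det(I−A) ≈
  [   1.6080     0.1005]
  [   0.9045     1.3065]
First solve x = (I − A)⁻¹ d = adj(I−A)·d / det(I−A); in particular x_A = (0.80·25 + 0.05·25) / 0.4975 = 21.25 / 0.4975 ≈ 42.7136.
Intermediate flow from R to A: z_RA = a_RA · x_A = 0.45 × 21.25 / 0.4975 = 9.5625 / 0.4975 ≈ 19.22.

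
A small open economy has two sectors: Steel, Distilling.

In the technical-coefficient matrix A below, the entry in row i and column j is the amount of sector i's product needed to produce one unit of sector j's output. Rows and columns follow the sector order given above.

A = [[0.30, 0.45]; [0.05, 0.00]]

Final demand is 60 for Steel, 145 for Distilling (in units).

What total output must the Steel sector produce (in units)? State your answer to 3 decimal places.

x_1 = 184.871

I − A =
  [   0.70    -0.45]
  [  -0.05     1.00]
det(I−A) = (0.70)(1.00) − (-0.45)(-0.05) = 0.6775
adj(I−A) = [[1.00, 0.45], [0.05, 0.70]]
(I − A)⁻¹ = adj(I−A) / det(I−A) ≈
  [   1.4760     0.6642]
  [   0.0738     1.0332]
x = (I − A)⁻¹ d = adj(I−A)·d / det(I−A), with det(I−A) = 0.6775:
  x_1 = (1.00·60 + 0.45·145) / 0.6775 = 125.25 / 0.6775 ≈ 184.871
  x_2 = (0.05·60 + 0.70·145) / 0.6775 = 104.50 / 0.6775 ≈ 154.244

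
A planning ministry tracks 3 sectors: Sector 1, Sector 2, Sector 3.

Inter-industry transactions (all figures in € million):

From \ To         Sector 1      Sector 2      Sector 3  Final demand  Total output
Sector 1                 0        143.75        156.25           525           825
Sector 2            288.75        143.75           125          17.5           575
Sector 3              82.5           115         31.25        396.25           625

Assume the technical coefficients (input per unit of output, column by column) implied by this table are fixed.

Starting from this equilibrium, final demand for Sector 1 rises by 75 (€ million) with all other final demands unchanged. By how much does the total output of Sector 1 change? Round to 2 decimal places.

Δx_1 = 92.02

Technical coefficients a_ij = z_ij / X_j:
  a_11 = 0/825 = 0.00, a_21 = 288.75/825 = 0.35, a_31 = 82.5/825 = 0.10
  a_12 = 143.75/575 = 0.25, a_22 = 143.75/575 = 0.25, a_32 = 115/575 = 0.20
  a_13 = 156.25/625 = 0.25, a_23 = 125/625 = 0.20, a_33 = 31.25/625 = 0.05
I − A =
  [   1.00    -0.25    -0.25]
  [  -0.35     0.75    -0.20]
  [  -0.10    -0.20     0.95]
Cofactors of I−A, C_ij = (−1)^(i+j)·(minor ij) (rows/columns in the sector order above):
  C_11 = (0.75)(0.95) − (-0.20)(-0.20) = 0.6725
  C_12 = −[(-0.35)(0.95) − (-0.20)(-0.10)] = 0.3525
  C_13 = (-0.35)(-0.20) − (0.75)(-0.10) = 0.1450
  C_21 = −[(-0.25)(0.95) − (-0.25)(-0.20)] = 0.2875
  C_22 = (1.00)(0.95) − (-0.25)(-0.10) = 0.9250
  C_23 = −[(1.00)(-0.20) − (-0.25)(-0.10)] = 0.2250
  C_31 = (-0.25)(-0.20) − (-0.25)(0.75) = 0.2375
  C_32 = −[(1.00)(-0.20) − (-0.25)(-0.35)] = 0.2875
  C_33 = (1.00)(0.75) − (-0.25)(-0.35) = 0.6625
det(I−A) = Σ_j (I−A)_1j·C_1j = (1.00)(0.6725) + (-0.25)(0.3525) + (-0.25)(0.1450) = 0.548125
adj(I−A) = Cᵀ =
  [ 0.6725   0.2875   0.2375]
  [ 0.3525   0.9250   0.2875]
  [ 0.1450   0.2250   0.6625]
(I − A)⁻¹ = adj(I−A) / det(I−A) ≈
  [   1.2269     0.5245     0.4333]
  [   0.6431     1.6876     0.5245]
  [   0.2645     0.4105     1.2087]
Δx = (I − A)⁻¹ Δd with Δd having +75 in the Sector 1 component and 0 elsewhere.
So Δx_1 = L_11 · (+75), where L_11 = adj(I−A)_11 / det(I−A) = 0.6725 / 0.548125.
Δx_1 = 0.6725 × (+75) / 0.548125 = 50.4375 / 0.548125 ≈ 92.02.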